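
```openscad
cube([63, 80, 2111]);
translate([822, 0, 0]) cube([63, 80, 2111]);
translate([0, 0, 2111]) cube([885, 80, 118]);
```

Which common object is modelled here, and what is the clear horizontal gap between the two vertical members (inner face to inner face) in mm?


A door frame. The clear opening width is 759 mm.

Two 2111 mm tall posts with a header on top — a door frame. The left jamb is 63 mm wide at x = 0; the right jamb starts at x = 822. The clear opening is 822 − 63 = 759 mm.


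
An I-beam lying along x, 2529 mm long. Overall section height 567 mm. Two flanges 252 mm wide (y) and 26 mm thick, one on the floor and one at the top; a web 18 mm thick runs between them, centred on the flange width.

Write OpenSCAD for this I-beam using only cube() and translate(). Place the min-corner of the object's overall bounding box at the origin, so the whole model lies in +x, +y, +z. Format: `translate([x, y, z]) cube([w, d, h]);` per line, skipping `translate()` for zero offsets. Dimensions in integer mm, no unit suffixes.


cube([2529, 252, 26]);
translate([0, 117, 26]) cube([2529, 18, 515]);
translate([0, 0, 541]) cube([2529, 252, 26]);


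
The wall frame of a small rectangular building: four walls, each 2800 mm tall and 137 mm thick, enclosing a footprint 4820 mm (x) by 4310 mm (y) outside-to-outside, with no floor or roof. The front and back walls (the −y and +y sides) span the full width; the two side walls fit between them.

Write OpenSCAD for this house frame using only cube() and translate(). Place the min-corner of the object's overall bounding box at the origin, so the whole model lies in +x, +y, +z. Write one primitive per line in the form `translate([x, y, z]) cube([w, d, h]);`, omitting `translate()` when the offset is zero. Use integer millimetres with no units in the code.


cube([4820, 137, 2800]);
translate([0, 4173, 0]) cube([4820, 137, 2800]);
translate([0, 137, 0]) cube([137, 4036, 2800]);
translate([4683, 137, 0]) cube([137, 4036, 2800]);


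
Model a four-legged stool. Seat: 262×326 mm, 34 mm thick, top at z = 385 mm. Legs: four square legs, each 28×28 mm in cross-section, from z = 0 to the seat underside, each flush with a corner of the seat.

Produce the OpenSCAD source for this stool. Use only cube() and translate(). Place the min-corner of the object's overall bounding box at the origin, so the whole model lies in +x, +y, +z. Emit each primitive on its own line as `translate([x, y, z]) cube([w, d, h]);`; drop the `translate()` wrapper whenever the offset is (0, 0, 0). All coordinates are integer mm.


// leg_h = 385 - 34 = 351
translate([0, 0, 351]) cube([262, 326, 34]);
cube([28, 28, 351]);
translate([234, 0, 0]) cube([28, 28, 351]);
translate([0, 298, 0]) cube([28, 28, 351]);
translate([234, 298, 0]) cube([28, 28, 351]);


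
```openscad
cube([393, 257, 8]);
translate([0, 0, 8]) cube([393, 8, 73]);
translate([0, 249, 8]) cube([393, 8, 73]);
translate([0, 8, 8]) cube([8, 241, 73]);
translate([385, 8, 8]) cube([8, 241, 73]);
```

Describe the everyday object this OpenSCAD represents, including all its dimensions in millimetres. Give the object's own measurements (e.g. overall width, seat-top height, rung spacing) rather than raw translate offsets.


An open-topped rectangular box: outside dimensions 393×257×81 mm, with a uniform wall and base thickness of 8 mm. The base is a full 393×257 slab on the floor; four walls sit on top of the base. The front and back walls (the −y and +y sides) span the full width; the two side walls fit between them.


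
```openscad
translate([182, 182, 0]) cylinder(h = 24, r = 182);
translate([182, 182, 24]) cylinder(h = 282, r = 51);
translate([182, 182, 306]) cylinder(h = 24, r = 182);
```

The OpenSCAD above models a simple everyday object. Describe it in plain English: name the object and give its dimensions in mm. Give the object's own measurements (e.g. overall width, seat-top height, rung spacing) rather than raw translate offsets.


A spool: two coaxial disc flanges of radius 182 mm and thickness 24 mm, joined by a core cylinder of radius 51 mm and height 282 mm. The lower flange rests on z = 0 and the three cylinders share a vertical axis.


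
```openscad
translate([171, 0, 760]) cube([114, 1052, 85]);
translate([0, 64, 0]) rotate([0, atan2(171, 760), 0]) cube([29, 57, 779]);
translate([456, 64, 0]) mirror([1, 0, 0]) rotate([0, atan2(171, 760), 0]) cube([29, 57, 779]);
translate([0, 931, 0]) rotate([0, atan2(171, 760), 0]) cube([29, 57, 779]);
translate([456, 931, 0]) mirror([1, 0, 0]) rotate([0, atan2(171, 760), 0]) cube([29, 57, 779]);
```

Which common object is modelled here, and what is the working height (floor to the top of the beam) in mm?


A sawhorse. The overall height is 845 mm.

A beam across two mirrored pairs of raked legs — a sawhorse. The beam's underside is at z = 760 (matching the legs' vertical rise in atan2(171, 760)) and the beam is 85 mm tall, so its top is at 760 + 85 = 845 mm. The raked legs top out at the beam's underside, so that is the highest point.


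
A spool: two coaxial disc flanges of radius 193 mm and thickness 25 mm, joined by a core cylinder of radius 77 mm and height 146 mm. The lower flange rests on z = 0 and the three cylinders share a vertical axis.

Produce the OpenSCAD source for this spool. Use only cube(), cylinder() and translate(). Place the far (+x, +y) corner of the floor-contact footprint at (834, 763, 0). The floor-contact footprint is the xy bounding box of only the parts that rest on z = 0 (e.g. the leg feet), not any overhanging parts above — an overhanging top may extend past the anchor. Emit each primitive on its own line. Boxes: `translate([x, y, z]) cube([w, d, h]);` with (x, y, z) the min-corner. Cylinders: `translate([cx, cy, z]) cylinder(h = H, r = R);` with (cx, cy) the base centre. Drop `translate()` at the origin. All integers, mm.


translate([641, 570, 0]) cylinder(h = 25, r = 193);
translate([641, 570, 25]) cylinder(h = 146, r = 77);
translate([641, 570, 171]) cylinder(h = 25, r = 193);


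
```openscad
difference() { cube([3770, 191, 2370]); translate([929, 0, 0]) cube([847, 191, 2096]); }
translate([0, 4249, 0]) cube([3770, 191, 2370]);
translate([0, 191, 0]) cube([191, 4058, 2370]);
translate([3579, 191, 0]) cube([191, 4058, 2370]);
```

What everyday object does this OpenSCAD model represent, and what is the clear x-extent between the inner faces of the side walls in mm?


A single room. The interior width is 3388 mm.

Four walls enclosing a rectangle with a door in the front wall — a room. Outside width 3770 minus two 191 mm walls gives 3388 mm.


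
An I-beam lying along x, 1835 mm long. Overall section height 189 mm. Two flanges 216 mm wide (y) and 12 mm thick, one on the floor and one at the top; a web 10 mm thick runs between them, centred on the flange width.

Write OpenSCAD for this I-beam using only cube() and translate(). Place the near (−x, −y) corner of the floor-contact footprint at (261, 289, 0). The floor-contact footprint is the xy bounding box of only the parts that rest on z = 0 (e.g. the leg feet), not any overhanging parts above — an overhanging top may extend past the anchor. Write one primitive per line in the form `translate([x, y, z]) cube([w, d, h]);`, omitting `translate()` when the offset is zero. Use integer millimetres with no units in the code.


translate([261, 289, 0]) cube([1835, 216, 12]);
translate([261, 392, 12]) cube([1835, 10, 165]);
translate([261, 289, 177]) cube([1835, 216, 12]);


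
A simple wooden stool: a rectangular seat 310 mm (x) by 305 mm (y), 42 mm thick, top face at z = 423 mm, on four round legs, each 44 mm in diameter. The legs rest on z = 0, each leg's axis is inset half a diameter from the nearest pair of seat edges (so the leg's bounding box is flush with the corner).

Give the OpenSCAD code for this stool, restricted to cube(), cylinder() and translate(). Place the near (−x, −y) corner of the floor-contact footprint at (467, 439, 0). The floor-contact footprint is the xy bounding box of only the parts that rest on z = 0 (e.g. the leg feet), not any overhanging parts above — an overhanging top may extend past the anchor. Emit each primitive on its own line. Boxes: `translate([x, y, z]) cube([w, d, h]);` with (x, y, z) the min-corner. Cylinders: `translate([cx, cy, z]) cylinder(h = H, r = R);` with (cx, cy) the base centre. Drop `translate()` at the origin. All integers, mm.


translate([467, 439, 381]) cube([310, 305, 42]);
translate([489, 461, 0]) cylinder(h = 381, r = 22);
translate([755, 461, 0]) cylinder(h = 381, r = 22);
translate([489, 722, 0]) cylinder(h = 381, r = 22);
translate([755, 722, 0]) cylinder(h = 381, r = 22);


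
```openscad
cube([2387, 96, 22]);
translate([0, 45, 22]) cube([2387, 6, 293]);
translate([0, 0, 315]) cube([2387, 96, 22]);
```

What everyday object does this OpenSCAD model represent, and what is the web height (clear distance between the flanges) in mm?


An I-beam. The web height is 293 mm.

Two wide flanges with a thin centred web — an I-beam. Overall 337 mm minus two 22 mm flanges gives a web of 337 − 2·22 = 293 mm.


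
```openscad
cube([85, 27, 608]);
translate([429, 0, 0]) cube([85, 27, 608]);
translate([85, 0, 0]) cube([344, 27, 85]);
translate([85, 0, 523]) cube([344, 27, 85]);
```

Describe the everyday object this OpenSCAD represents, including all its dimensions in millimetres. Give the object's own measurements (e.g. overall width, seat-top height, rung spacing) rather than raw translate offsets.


A rectangular picture frame lying in the x–z plane (depth along y). The opening is 344 mm wide (x) by 438 mm tall (z), surrounded by a border 85 mm wide on all four sides. The frame is 27 mm deep and is made of two full-height vertical stiles with two horizontal rails fitted between them.


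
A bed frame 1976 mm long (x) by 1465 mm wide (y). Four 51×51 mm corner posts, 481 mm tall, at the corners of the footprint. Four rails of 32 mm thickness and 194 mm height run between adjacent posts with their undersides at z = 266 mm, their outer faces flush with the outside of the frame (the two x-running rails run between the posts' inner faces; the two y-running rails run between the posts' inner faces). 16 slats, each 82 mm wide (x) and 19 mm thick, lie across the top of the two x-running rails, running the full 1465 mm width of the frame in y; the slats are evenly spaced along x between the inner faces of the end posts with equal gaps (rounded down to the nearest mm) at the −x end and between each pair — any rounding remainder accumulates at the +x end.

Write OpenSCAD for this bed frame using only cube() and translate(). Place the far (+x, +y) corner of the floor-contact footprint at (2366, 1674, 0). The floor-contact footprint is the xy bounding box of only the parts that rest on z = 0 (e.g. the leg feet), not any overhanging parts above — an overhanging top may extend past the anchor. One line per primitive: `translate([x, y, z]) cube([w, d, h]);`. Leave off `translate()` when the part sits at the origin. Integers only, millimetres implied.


translate([390, 209, 0]) cube([51, 51, 481]);
translate([390, 1623, 0]) cube([51, 51, 481]);
translate([2315, 209, 0]) cube([51, 51, 481]);
translate([2315, 1623, 0]) cube([51, 51, 481]);
translate([441, 209, 266]) cube([1874, 32, 194]);
translate([441, 1642, 266]) cube([1874, 32, 194]);
translate([390, 260, 266]) cube([32, 1363, 194]);
translate([2334, 260, 266]) cube([32, 1363, 194]);
translate([474, 209, 460]) cube([82, 1465, 19]);
translate([589, 209, 460]) cube([82, 1465, 19]);
translate([704, 209, 460]) cube([82, 1465, 19]);
translate([819, 209, 460]) cube([82, 1465, 19]);
translate([934, 209, 460]) cube([82, 1465, 19]);
translate([1049, 209, 460]) cube([82, 1465, 19]);
translate([1164, 209, 460]) cube([82, 1465, 19]);
translate([1279, 209, 460]) cube([82, 1465, 19]);
translate([1394, 209, 460]) cube([82, 1465, 19]);
translate([1509, 209, 460]) cube([82, 1465, 19]);
translate([1624, 209, 460]) cube([82, 1465, 19]);
translate([1739, 209, 460]) cube([82, 1465, 19]);
translate([1854, 209, 460]) cube([82, 1465, 19]);
translate([1969, 209, 460]) cube([82, 1465, 19]);
translate([2084, 209, 460]) cube([82, 1465, 19]);
translate([2199, 209, 460]) cube([82, 1465, 19]);


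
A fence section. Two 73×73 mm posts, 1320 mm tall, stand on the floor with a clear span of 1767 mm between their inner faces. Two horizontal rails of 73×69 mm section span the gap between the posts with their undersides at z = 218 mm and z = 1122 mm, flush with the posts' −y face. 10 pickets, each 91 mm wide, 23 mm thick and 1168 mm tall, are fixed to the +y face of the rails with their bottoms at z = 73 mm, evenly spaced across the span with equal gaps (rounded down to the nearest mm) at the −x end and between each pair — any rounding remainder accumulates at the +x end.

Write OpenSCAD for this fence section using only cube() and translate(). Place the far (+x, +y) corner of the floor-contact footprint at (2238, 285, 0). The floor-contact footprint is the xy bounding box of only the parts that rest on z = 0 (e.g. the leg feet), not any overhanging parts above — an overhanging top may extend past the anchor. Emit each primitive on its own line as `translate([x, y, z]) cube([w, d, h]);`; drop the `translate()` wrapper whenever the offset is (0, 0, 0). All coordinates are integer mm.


translate([325, 212, 0]) cube([73, 73, 1320]);
translate([2165, 212, 0]) cube([73, 73, 1320]);
translate([398, 212, 218]) cube([1767, 73, 69]);
translate([398, 212, 1122]) cube([1767, 73, 69]);
translate([475, 285, 73]) cube([91, 23, 1168]);
translate([643, 285, 73]) cube([91, 23, 1168]);
translate([811, 285, 73]) cube([91, 23, 1168]);
translate([979, 285, 73]) cube([91, 23, 1168]);
translate([1147, 285, 73]) cube([91, 23, 1168]);
translate([1315, 285, 73]) cube([91, 23, 1168]);
translate([1483, 285, 73]) cube([91, 23, 1168]);
translate([1651, 285, 73]) cube([91, 23, 1168]);
translate([1819, 285, 73]) cube([91, 23, 1168]);
translate([1987, 285, 73]) cube([91, 23, 1168]);


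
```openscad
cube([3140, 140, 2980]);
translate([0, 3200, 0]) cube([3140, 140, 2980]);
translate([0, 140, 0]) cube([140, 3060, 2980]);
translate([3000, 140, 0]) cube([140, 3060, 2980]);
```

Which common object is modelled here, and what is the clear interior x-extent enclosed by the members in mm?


A house (or room) frame. The interior width is 2860 mm.

Four 2980 mm walls enclosing a rectangle with no floor or roof — a room or house frame. Outside width is 3140 mm and wall thickness is 140 mm, so the interior width is 3140 − 2 × 140 = 2860 mm.


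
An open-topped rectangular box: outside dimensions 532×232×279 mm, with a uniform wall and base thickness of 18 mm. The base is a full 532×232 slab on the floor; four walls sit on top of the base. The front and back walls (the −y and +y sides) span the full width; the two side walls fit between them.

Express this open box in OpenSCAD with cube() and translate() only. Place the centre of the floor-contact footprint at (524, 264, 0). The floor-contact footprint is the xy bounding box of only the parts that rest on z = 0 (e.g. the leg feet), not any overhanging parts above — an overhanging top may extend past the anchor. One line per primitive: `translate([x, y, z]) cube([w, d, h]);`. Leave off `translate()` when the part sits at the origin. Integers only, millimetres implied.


translate([258, 148, 0]) cube([532, 232, 18]);
translate([258, 148, 18]) cube([532, 18, 261]);
translate([258, 362, 18]) cube([532, 18, 261]);
translate([258, 166, 18]) cube([18, 196, 261]);
translate([772, 166, 18]) cube([18, 196, 261]);


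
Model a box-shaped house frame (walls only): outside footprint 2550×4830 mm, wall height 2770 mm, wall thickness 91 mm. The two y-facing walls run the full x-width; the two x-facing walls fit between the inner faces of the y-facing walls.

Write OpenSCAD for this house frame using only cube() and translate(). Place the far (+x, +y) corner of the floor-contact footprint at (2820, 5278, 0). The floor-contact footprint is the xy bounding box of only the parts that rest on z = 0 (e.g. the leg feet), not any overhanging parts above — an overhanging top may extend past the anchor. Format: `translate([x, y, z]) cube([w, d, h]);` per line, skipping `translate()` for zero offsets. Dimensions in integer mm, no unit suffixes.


translate([270, 448, 0]) cube([2550, 91, 2770]);
translate([270, 5187, 0]) cube([2550, 91, 2770]);
translate([270, 539, 0]) cube([91, 4648, 2770]);
translate([2729, 539, 0]) cube([91, 4648, 2770]);


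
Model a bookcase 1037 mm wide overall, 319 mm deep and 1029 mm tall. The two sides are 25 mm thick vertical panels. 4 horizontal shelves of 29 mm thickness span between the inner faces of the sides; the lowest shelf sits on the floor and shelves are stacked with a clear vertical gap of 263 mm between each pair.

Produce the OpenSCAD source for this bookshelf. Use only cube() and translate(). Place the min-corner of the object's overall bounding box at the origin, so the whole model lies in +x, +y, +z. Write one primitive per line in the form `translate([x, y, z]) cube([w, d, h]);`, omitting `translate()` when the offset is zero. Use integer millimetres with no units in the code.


cube([25, 319, 1029]);
translate([1012, 0, 0]) cube([25, 319, 1029]);
translate([25, 0, 0]) cube([987, 319, 29]);
translate([25, 0, 292]) cube([987, 319, 29]);
translate([25, 0, 584]) cube([987, 319, 29]);
translate([25, 0, 876]) cube([987, 319, 29]);


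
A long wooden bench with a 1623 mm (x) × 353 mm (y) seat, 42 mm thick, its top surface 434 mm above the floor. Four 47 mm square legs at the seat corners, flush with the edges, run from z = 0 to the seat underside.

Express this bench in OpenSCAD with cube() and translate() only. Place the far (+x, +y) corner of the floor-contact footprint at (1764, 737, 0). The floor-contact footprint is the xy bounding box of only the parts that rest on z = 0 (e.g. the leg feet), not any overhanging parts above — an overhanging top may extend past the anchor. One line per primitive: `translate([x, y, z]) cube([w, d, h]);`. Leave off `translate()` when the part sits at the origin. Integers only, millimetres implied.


translate([141, 384, 392]) cube([1623, 353, 42]);
translate([141, 384, 0]) cube([47, 47, 392]);
translate([141, 690, 0]) cube([47, 47, 392]);
translate([1717, 384, 0]) cube([47, 47, 392]);
translate([1717, 690, 0]) cube([47, 47, 392]);


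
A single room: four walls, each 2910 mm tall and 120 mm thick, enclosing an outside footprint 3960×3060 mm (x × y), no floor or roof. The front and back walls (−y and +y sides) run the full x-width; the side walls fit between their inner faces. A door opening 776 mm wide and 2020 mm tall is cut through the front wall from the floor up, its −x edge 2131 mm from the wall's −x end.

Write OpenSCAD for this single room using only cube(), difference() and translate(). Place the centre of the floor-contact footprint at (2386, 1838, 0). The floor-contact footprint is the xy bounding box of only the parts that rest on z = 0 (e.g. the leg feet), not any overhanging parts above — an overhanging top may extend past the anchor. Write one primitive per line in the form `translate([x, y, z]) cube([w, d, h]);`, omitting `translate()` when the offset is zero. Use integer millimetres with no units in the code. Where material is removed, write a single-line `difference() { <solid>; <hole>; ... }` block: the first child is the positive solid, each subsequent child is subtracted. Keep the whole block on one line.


difference() { translate([406, 308, 0]) cube([3960, 120, 2910]); translate([2537, 308, 0]) cube([776, 120, 2020]); }
translate([406, 3248, 0]) cube([3960, 120, 2910]);
translate([406, 428, 0]) cube([120, 2820, 2910]);
translate([4246, 428, 0]) cube([120, 2820, 2910]);


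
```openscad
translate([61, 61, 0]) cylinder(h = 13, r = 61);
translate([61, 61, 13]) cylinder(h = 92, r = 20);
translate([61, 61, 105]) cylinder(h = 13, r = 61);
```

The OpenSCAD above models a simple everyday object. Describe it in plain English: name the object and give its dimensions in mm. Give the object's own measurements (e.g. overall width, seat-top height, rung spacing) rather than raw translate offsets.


A spool: two coaxial disc flanges of radius 61 mm and thickness 13 mm, joined by a core cylinder of radius 20 mm and height 92 mm. The lower flange rests on z = 0 and the three cylinders share a vertical axis.


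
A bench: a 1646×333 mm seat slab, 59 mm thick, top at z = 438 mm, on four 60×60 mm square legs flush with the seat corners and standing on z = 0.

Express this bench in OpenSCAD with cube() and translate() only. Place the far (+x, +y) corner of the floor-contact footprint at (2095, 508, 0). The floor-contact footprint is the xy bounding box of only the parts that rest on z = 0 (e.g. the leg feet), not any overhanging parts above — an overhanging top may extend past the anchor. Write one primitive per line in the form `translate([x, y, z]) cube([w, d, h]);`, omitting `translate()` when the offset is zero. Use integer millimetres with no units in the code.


translate([449, 175, 379]) cube([1646, 333, 59]);
translate([449, 175, 0]) cube([60, 60, 379]);
translate([449, 448, 0]) cube([60, 60, 379]);
translate([2035, 175, 0]) cube([60, 60, 379]);
translate([2035, 448, 0]) cube([60, 60, 379]);


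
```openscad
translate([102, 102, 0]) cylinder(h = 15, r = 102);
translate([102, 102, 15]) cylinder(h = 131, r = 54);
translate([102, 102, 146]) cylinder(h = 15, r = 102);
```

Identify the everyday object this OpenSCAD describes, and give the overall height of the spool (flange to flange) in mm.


A spool. The overall height is 161 mm.

Three coaxial cylinders, large–small–large — a spool. Two 15 mm flanges and a 131 mm core give 15 + 131 + 15 = 161 mm.


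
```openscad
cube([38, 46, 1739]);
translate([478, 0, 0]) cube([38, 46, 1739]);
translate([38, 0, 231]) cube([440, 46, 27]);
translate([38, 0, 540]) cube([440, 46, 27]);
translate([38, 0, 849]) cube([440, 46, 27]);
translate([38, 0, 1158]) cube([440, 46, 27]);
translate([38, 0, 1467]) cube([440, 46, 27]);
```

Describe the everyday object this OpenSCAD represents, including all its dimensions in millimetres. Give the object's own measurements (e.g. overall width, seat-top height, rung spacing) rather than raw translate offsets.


A straight ladder. Two 38×46 mm vertical rails, 1739 mm tall, stand 516 mm apart (outside-to-outside) with their front faces coplanar on the −y side. 5 rungs, each 46 mm deep and 27 mm tall, span between the inner faces of the rails, front faces flush with the rails. The lowest rung's underside is at z = 231 mm and rungs are spaced 309 mm apart (underside to underside).


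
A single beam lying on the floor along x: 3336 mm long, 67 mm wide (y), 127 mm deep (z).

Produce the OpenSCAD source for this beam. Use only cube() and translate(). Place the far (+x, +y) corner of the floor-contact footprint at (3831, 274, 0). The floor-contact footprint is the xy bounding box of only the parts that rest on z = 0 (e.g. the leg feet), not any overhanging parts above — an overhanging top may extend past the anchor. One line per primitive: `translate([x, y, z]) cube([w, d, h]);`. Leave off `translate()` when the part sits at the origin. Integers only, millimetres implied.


translate([495, 207, 0]) cube([3336, 67, 127]);


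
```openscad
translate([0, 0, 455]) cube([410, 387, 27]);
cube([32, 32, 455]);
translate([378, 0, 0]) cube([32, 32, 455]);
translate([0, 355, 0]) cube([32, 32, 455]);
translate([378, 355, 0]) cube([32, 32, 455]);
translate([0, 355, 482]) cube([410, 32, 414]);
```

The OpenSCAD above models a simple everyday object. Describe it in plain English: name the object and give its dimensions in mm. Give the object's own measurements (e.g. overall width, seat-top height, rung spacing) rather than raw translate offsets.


A chair. The seat is a 410×387×27 mm slab with its top at z = 482 mm, on four 32×32 mm corner legs (flush with the seat edges, standing on z = 0). A flat backrest 32 mm thick, 414 mm tall, spans the full seat width and rises from the seat top along its +y edge, rear face flush with the rear of the seat.


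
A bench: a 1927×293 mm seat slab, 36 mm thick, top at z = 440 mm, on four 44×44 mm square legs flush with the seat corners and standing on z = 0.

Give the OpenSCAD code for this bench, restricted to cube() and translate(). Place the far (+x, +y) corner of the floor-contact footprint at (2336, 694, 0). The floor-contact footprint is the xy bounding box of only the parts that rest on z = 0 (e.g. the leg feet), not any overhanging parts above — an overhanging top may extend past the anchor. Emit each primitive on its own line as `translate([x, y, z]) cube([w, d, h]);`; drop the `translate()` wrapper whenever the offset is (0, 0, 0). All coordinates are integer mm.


translate([409, 401, 404]) cube([1927, 293, 36]);
translate([409, 401, 0]) cube([44, 44, 404]);
translate([409, 650, 0]) cube([44, 44, 404]);
translate([2292, 401, 0]) cube([44, 44, 404]);
translate([2292, 650, 0]) cube([44, 44, 404]);


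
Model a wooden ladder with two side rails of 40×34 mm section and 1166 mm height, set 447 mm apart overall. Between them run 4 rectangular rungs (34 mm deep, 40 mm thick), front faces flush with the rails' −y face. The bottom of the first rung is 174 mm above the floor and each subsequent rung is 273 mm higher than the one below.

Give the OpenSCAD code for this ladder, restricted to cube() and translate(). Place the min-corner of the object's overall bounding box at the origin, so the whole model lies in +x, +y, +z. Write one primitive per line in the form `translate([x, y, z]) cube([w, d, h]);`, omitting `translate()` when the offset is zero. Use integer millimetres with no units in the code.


cube([40, 34, 1166]);
translate([407, 0, 0]) cube([40, 34, 1166]);
translate([40, 0, 174]) cube([367, 34, 40]);
translate([40, 0, 447]) cube([367, 34, 40]);
translate([40, 0, 720]) cube([367, 34, 40]);
translate([40, 0, 993]) cube([367, 34, 40]);


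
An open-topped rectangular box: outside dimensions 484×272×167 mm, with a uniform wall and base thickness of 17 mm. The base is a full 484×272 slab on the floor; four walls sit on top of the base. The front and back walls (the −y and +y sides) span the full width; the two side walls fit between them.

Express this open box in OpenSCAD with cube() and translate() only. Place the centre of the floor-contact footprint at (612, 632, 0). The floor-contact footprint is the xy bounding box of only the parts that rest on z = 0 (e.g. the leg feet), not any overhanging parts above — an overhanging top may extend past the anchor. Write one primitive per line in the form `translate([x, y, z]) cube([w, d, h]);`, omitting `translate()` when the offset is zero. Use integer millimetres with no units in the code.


translate([370, 496, 0]) cube([484, 272, 17]);
translate([370, 496, 17]) cube([484, 17, 150]);
translate([370, 751, 17]) cube([484, 17, 150]);
translate([370, 513, 17]) cube([17, 238, 150]);
translate([837, 513, 17]) cube([17, 238, 150]);


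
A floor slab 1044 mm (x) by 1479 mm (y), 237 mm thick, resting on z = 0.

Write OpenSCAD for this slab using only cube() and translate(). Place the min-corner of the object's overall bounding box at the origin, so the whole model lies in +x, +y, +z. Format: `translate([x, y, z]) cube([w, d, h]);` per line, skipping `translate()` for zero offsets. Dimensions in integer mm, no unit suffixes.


cube([1044, 1479, 237]);


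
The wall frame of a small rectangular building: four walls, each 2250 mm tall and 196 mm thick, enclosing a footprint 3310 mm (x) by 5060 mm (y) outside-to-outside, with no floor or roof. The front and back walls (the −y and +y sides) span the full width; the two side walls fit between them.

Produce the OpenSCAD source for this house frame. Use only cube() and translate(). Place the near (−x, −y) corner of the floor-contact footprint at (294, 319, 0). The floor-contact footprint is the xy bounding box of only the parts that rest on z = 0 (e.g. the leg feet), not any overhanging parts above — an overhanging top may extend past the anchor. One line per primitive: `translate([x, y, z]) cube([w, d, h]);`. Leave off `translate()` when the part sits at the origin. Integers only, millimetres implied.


translate([294, 319, 0]) cube([3310, 196, 2250]);
translate([294, 5183, 0]) cube([3310, 196, 2250]);
translate([294, 515, 0]) cube([196, 4668, 2250]);
translate([3408, 515, 0]) cube([196, 4668, 2250]);


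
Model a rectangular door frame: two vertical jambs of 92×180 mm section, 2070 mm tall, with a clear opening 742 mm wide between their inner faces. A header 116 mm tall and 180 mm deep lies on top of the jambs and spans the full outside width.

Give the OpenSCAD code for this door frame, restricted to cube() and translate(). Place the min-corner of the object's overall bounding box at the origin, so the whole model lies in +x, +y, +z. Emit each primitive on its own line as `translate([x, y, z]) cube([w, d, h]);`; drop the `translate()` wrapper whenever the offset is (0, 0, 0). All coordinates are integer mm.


cube([92, 180, 2070]);
translate([834, 0, 0]) cube([92, 180, 2070]);
translate([0, 0, 2070]) cube([926, 180, 116]);


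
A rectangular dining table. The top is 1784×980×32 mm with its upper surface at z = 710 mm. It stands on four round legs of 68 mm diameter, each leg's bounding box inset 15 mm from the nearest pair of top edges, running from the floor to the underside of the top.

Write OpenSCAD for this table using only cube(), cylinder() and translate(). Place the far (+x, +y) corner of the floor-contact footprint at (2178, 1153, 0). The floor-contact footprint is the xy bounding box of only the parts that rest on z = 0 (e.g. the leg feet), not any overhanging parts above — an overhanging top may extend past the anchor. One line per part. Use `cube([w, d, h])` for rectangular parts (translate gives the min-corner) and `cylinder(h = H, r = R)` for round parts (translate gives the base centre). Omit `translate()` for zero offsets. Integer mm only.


translate([409, 188, 678]) cube([1784, 980, 32]);
translate([458, 237, 0]) cylinder(h = 678, r = 34);
translate([2144, 237, 0]) cylinder(h = 678, r = 34);
translate([458, 1119, 0]) cylinder(h = 678, r = 34);
translate([2144, 1119, 0]) cylinder(h = 678, r = 34);


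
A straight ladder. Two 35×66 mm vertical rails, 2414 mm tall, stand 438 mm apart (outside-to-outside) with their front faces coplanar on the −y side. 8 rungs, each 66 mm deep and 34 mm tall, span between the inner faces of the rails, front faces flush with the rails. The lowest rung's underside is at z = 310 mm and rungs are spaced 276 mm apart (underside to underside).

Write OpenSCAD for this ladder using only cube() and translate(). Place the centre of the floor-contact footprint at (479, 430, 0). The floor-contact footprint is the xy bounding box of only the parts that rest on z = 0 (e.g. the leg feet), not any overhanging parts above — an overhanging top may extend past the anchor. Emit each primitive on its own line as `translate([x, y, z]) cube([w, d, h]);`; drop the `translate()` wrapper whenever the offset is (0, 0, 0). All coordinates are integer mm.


translate([260, 397, 0]) cube([35, 66, 2414]);
translate([663, 397, 0]) cube([35, 66, 2414]);
translate([295, 397, 310]) cube([368, 66, 34]);
translate([295, 397, 586]) cube([368, 66, 34]);
translate([295, 397, 862]) cube([368, 66, 34]);
translate([295, 397, 1138]) cube([368, 66, 34]);
translate([295, 397, 1414]) cube([368, 66, 34]);
translate([295, 397, 1690]) cube([368, 66, 34]);
translate([295, 397, 1966]) cube([368, 66, 34]);
translate([295, 397, 2242]) cube([368, 66, 34]);


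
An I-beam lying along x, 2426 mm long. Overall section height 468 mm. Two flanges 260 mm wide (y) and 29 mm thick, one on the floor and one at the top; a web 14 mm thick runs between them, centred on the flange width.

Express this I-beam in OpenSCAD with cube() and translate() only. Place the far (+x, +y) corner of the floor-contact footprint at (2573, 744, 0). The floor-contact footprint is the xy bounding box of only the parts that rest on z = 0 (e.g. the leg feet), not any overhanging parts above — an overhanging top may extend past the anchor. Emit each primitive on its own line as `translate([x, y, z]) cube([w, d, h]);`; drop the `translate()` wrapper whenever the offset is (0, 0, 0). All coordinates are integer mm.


translate([147, 484, 0]) cube([2426, 260, 29]);
translate([147, 607, 29]) cube([2426, 14, 410]);
translate([147, 484, 439]) cube([2426, 260, 29]);


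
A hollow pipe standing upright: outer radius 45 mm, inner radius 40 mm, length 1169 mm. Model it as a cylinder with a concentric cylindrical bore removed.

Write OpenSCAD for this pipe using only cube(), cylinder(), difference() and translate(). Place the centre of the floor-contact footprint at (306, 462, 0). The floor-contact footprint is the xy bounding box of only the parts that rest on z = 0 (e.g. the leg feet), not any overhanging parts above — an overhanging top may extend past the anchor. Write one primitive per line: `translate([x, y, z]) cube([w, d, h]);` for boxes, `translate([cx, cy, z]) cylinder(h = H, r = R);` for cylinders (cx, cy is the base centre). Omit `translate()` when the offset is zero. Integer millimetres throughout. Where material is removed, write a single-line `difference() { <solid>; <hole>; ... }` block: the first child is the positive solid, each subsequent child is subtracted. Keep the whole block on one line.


difference() { translate([306, 462, 0]) cylinder(h = 1169, r = 45); translate([306, 462, 0]) cylinder(h = 1169, r = 40); }


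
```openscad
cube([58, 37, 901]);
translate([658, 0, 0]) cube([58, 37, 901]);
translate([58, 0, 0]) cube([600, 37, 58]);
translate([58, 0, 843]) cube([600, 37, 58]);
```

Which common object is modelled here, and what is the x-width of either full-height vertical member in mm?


A picture frame. The border width is 58 mm.

Four thin pieces enclosing a rectangular opening — a picture frame. The two full-height stiles are 901 mm tall; the top rail sits at z = 843 and is 58 mm tall, so the border above the opening is 901 − 843 = 58 mm, matching the stile x-width.


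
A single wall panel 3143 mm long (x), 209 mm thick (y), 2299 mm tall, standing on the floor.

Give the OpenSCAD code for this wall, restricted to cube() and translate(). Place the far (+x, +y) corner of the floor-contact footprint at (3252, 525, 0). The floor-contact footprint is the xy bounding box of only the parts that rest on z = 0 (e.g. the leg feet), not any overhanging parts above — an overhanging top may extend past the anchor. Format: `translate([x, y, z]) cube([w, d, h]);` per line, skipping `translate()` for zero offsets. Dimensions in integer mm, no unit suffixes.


translate([109, 316, 0]) cube([3143, 209, 2299]);


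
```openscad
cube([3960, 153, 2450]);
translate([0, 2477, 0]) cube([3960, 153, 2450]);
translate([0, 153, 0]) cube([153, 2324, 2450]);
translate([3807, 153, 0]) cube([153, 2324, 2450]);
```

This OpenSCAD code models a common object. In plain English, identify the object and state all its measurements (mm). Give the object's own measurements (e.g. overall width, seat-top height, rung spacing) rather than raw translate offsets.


The wall frame of a small rectangular building: four walls, each 2450 mm tall and 153 mm thick, enclosing a footprint 3960 mm (x) by 2630 mm (y) outside-to-outside, with no floor or roof. The front and back walls (the −y and +y sides) span the full width; the two side walls fit between them.


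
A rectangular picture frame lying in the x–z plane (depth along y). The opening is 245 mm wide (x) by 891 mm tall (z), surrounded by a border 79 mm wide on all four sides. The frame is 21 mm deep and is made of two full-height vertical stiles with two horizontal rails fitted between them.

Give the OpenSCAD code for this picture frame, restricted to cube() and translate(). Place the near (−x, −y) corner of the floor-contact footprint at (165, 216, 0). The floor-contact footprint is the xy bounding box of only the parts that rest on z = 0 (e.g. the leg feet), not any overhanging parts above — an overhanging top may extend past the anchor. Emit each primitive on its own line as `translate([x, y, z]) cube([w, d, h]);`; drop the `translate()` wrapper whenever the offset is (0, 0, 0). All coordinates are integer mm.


translate([165, 216, 0]) cube([79, 21, 1049]);
translate([489, 216, 0]) cube([79, 21, 1049]);
translate([244, 216, 0]) cube([245, 21, 79]);
translate([244, 216, 970]) cube([245, 21, 79]);


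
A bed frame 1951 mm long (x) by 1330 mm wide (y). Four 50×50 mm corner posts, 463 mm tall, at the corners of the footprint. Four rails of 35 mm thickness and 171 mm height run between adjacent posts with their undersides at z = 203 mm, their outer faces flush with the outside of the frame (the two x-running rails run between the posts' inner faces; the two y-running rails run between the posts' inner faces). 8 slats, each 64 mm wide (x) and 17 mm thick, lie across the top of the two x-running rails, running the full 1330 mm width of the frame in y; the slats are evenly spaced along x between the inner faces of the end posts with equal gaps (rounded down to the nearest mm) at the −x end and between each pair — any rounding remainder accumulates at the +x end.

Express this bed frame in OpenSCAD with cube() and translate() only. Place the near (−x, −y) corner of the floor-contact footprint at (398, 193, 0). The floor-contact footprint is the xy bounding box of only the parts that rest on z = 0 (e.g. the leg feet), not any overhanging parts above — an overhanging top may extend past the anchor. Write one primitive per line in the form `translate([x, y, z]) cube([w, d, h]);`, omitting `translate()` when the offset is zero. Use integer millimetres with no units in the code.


translate([398, 193, 0]) cube([50, 50, 463]);
translate([398, 1473, 0]) cube([50, 50, 463]);
translate([2299, 193, 0]) cube([50, 50, 463]);
translate([2299, 1473, 0]) cube([50, 50, 463]);
translate([448, 193, 203]) cube([1851, 35, 171]);
translate([448, 1488, 203]) cube([1851, 35, 171]);
translate([398, 243, 203]) cube([35, 1230, 171]);
translate([2314, 243, 203]) cube([35, 1230, 171]);
translate([596, 193, 374]) cube([64, 1330, 17]);
translate([808, 193, 374]) cube([64, 1330, 17]);
translate([1020, 193, 374]) cube([64, 1330, 17]);
translate([1232, 193, 374]) cube([64, 1330, 17]);
translate([1444, 193, 374]) cube([64, 1330, 17]);
translate([1656, 193, 374]) cube([64, 1330, 17]);
translate([1868, 193, 374]) cube([64, 1330, 17]);
translate([2080, 193, 374]) cube([64, 1330, 17]);


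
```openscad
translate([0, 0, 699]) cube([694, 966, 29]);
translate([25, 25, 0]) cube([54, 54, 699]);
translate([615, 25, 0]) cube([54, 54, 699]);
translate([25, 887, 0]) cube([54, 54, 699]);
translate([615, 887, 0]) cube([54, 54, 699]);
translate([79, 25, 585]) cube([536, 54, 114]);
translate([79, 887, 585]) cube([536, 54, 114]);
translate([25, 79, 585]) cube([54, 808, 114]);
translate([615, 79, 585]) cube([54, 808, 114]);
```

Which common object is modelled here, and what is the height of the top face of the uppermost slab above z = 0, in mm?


A table. The table height is 728 mm.

A 694×966×29 slab sits at z = 699 on four 54 mm square posts — a table. The top surface is at 699 + 29 = 728 mm.


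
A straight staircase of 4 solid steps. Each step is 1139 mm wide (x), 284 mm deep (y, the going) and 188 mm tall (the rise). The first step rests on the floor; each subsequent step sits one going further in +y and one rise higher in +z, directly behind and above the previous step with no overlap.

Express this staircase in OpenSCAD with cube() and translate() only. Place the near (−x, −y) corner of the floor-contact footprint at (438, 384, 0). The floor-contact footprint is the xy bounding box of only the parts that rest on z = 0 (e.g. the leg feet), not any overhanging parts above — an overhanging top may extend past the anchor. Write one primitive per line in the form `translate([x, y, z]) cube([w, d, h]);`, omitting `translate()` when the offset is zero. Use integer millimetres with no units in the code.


translate([438, 384, 0]) cube([1139, 284, 188]);
translate([438, 668, 188]) cube([1139, 284, 188]);
translate([438, 952, 376]) cube([1139, 284, 188]);
translate([438, 1236, 564]) cube([1139, 284, 188]);
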